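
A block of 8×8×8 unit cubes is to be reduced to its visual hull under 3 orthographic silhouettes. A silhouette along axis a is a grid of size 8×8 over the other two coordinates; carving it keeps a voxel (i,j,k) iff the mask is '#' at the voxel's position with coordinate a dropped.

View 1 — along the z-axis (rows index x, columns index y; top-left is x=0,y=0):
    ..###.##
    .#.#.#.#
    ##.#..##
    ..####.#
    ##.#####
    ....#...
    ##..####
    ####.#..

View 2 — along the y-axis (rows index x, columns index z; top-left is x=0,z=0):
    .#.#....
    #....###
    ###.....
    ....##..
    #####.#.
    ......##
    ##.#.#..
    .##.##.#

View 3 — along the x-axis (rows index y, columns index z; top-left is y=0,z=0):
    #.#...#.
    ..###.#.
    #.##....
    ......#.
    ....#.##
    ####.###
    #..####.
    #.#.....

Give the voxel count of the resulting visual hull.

voxel count = 58

before carving: 512 voxels (8×8×8)
after view 1 [z-axis, 38 of 64 cells solid] → remaining = 304
after view 2 [y-axis, 28 of 64 cells solid] → remaining = 144
after view 3 [x-axis, 28 of 64 cells solid] → remaining = 58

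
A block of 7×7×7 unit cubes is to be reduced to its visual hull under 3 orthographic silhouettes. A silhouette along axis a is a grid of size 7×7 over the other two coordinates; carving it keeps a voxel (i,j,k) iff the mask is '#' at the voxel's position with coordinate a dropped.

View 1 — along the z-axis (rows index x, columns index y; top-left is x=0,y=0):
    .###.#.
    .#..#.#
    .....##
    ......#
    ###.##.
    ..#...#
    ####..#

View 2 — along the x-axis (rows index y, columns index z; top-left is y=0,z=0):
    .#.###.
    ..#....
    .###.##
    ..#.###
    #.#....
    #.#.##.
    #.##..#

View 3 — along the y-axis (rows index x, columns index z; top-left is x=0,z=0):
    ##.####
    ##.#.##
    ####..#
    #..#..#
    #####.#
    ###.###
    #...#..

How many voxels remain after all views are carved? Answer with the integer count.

before carving: 343 voxels (7×7×7)
  1. axis=2 (XY plane), |mask|=22  ⇒  voxels=154
  2. axis=0 (YZ plane), |mask|=24  ⇒  voxels=76
  3. axis=1 (XZ plane), |mask|=33  ⇒  voxels=46

46 voxels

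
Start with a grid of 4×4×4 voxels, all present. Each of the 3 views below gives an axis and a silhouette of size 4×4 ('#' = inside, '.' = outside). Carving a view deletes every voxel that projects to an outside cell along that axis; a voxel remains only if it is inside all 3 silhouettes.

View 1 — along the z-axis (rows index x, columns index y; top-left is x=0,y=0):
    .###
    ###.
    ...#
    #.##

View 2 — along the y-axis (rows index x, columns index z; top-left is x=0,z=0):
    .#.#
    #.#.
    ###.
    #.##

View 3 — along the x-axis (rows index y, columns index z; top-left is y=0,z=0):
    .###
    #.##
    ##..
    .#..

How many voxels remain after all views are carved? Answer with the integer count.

remaining voxels: 11

start: 4×4×4 = 64 voxels
after view 1 [z-axis, 10 of 16 cells solid] → remaining = 40
after view 2 [y-axis, 10 of 16 cells solid] → remaining = 24
after view 3 [x-axis, 9 of 16 cells solid] → remaining = 11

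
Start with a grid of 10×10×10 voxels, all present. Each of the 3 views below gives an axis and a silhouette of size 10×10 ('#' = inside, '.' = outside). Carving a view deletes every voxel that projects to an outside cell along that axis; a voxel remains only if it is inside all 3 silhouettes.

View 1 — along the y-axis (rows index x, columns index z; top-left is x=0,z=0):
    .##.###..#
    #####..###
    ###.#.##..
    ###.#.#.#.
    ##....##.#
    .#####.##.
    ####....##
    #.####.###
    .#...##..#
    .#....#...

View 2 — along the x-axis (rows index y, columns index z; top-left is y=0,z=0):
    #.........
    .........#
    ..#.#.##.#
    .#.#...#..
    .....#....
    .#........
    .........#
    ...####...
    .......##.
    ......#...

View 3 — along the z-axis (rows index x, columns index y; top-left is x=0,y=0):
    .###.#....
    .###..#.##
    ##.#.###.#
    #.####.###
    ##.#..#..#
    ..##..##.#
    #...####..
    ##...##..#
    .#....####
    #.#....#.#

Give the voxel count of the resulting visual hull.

|visual hull| = 65

start: 10×10×10 = 1000 voxels
  1. axis=1 (XZ plane), |mask|=58  ⇒  voxels=580
  2. axis=0 (YZ plane), |mask|=20  ⇒  voxels=115
  3. axis=2 (XY plane), |mask|=54  ⇒  voxels=65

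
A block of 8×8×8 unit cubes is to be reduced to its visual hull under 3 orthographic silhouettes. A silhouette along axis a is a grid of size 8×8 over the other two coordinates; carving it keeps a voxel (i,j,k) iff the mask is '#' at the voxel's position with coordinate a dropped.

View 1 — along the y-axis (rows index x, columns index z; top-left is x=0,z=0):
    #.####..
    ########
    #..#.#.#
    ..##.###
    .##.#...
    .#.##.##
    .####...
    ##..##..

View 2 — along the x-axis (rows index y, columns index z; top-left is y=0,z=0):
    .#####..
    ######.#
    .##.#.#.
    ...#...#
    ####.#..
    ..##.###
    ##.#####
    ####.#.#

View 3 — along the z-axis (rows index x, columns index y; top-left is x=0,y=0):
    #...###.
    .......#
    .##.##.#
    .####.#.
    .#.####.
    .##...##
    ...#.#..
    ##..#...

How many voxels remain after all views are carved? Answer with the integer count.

remaining voxels: 86

full grid |V| = 512
carve view 1 (along y, XZ-mask fill 38/64): 304 voxels remain
carve view 2 (along x, YZ-mask fill 41/64): 201 voxels remain
carve view 3 (along z, XY-mask fill 29/64): 86 voxels remain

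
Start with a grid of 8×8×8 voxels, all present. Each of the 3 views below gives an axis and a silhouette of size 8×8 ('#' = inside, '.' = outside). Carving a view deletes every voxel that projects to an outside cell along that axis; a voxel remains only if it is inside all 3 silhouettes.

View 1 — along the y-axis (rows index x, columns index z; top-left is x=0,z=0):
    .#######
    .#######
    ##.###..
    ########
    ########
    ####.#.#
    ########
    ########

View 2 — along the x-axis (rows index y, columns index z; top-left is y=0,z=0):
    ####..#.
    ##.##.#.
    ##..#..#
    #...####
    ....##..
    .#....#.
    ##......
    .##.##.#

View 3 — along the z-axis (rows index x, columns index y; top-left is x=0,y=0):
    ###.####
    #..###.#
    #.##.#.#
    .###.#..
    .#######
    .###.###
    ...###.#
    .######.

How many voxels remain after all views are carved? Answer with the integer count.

start: 8×8×8 = 512 voxels
[1] y-view keeps 57 columns → grid now 456
[2] x-view keeps 30 columns → grid now 212
[3] z-view keeps 44 columns → grid now 142

voxel count = 142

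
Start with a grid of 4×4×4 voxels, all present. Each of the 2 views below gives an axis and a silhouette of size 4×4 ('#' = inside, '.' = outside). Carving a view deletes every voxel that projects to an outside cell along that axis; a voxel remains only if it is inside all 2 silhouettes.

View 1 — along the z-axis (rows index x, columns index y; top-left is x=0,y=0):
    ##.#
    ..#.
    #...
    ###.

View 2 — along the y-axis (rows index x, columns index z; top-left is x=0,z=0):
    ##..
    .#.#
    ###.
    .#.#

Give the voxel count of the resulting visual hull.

17 voxels

initial block: 4^3 = 64
V1 z: intersect with XY mask (8 set) -- 32 left
V2 y: intersect with XZ mask (9 set) -- 17 left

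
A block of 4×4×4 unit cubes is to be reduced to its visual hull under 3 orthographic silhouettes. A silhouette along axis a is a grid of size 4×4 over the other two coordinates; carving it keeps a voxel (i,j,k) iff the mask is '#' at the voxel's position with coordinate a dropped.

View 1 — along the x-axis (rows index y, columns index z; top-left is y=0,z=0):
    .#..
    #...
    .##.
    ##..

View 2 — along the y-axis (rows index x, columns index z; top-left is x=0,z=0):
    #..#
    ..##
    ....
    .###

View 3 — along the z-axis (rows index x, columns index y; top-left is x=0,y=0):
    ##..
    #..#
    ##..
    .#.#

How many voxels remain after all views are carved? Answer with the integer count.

|visual hull| = 2

full grid |V| = 64
carve view 1 (along x, YZ-mask fill 6/16): 24 voxels remain
carve view 2 (along y, XZ-mask fill 7/16): 7 voxels remain
carve view 3 (along z, XY-mask fill 8/16): 2 voxels remain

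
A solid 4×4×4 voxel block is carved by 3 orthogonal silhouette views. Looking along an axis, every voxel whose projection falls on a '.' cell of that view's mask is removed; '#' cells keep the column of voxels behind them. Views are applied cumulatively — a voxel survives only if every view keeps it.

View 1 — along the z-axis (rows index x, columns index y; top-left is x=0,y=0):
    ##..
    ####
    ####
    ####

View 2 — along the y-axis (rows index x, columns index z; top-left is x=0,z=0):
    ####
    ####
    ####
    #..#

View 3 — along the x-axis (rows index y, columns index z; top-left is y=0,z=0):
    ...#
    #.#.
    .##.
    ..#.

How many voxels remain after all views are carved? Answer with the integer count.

full grid |V| = 64
after view 1 [z-axis, 14 of 16 cells solid] → remaining = 56
after view 2 [y-axis, 14 of 16 cells solid] → remaining = 48
after view 3 [x-axis, 6 of 16 cells solid] → remaining = 17

voxel count = 17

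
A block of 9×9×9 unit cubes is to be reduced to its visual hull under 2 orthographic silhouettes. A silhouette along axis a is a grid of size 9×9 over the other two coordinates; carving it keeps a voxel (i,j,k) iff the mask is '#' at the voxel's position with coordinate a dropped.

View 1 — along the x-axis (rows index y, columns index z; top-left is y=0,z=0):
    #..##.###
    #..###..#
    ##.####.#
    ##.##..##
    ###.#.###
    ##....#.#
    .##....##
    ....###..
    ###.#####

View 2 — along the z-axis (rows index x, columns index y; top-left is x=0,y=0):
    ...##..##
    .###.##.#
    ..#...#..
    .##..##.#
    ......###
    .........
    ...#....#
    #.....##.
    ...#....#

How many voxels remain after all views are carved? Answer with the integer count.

voxel count = 153

before carving: 729 voxels (9×9×9)
carve view 1 (along x, YZ-mask fill 50/81): 450 voxels remain
carve view 2 (along z, XY-mask fill 27/81): 153 voxels remain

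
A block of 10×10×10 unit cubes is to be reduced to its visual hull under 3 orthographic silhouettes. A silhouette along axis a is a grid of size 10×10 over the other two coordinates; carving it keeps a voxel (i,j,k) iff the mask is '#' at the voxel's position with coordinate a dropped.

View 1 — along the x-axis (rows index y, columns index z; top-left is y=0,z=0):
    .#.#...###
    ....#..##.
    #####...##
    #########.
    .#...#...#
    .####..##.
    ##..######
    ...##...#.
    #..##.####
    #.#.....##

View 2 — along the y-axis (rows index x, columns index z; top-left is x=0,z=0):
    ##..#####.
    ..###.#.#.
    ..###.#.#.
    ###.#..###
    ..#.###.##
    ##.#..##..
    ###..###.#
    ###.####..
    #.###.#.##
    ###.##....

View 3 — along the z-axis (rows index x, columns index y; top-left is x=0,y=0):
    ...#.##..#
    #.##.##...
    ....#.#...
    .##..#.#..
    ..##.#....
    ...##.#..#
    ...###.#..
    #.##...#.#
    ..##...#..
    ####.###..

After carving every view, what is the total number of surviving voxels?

remaining voxels: 142

start: 10×10×10 = 1000 voxels
V1 x: intersect with YZ mask (55 set) -- 550 left
V2 y: intersect with XZ mask (61 set) -- 330 left
V3 z: intersect with XY mask (41 set) -- 142 left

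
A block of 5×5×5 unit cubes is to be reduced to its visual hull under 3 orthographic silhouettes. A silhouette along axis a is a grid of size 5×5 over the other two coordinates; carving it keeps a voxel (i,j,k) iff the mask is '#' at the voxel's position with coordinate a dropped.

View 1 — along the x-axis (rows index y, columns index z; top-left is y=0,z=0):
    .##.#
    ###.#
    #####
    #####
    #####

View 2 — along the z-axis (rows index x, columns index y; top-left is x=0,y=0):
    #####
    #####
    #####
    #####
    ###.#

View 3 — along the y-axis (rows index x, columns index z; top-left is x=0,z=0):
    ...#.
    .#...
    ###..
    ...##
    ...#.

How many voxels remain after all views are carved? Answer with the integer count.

start: 5×5×5 = 125 voxels
step 1: project along x, AND mask (22/25) → |grid| = 110
step 2: project along z, AND mask (24/25) → |grid| = 105
step 3: project along y, AND mask (8/25) → |grid| = 32

voxel count = 32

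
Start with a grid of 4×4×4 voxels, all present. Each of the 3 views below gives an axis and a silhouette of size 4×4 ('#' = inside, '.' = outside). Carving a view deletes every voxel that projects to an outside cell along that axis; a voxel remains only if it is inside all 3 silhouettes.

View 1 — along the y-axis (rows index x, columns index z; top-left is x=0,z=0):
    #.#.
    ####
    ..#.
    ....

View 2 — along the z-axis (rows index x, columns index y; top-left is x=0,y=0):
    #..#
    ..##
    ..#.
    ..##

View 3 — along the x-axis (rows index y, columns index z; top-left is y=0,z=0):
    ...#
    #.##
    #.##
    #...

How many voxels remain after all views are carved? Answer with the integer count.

|visual hull| = 6

full grid |V| = 64
carve view 1 (along y, XZ-mask fill 7/16): 28 voxels remain
carve view 2 (along z, XY-mask fill 7/16): 13 voxels remain
carve view 3 (along x, YZ-mask fill 8/16): 6 voxels remain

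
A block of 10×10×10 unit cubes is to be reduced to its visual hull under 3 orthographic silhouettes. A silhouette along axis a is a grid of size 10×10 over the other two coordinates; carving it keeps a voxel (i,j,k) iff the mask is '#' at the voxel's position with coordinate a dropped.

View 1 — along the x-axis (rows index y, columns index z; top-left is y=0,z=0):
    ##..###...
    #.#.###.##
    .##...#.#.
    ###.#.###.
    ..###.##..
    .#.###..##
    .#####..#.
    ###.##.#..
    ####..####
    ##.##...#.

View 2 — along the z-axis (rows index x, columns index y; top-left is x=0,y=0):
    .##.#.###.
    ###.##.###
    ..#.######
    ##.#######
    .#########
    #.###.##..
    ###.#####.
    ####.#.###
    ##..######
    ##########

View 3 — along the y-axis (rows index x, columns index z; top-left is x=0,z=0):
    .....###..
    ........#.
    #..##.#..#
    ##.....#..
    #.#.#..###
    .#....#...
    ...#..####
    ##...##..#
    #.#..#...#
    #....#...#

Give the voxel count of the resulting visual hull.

full grid |V| = 1000
V1 x: intersect with YZ mask (59 set) -- 590 left
V2 z: intersect with XY mask (79 set) -- 466 left
V3 y: intersect with XZ mask (37 set) -- 169 left

remaining voxels: 169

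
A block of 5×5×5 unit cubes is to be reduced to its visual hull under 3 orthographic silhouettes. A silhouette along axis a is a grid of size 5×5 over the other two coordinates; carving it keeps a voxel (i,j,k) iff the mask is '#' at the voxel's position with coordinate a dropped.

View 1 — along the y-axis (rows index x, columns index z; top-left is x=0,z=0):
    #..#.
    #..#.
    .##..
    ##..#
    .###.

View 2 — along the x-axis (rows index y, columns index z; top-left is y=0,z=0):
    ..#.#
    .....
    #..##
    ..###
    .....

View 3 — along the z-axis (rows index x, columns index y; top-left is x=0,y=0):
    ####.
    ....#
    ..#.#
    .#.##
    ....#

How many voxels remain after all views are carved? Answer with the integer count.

|visual hull| = 4

before carving: 125 voxels (5×5×5)
carve view 1 (along y, XZ-mask fill 12/25): 60 voxels remain
carve view 2 (along x, YZ-mask fill 8/25): 16 voxels remain
carve view 3 (along z, XY-mask fill 11/25): 4 voxels remain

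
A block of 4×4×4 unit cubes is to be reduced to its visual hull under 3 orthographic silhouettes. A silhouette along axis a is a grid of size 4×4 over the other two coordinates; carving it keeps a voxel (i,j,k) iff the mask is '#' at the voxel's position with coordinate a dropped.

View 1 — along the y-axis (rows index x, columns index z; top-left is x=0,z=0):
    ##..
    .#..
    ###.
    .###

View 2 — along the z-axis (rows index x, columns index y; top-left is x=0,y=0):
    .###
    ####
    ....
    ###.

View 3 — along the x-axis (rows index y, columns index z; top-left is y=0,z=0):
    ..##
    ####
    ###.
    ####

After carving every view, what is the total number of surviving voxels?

initial block: 4^3 = 64
  1. axis=1 (XZ plane), |mask|=9  ⇒  voxels=36
  2. axis=2 (XY plane), |mask|=10  ⇒  voxels=19
  3. axis=0 (YZ plane), |mask|=13  ⇒  voxels=16

|visual hull| = 16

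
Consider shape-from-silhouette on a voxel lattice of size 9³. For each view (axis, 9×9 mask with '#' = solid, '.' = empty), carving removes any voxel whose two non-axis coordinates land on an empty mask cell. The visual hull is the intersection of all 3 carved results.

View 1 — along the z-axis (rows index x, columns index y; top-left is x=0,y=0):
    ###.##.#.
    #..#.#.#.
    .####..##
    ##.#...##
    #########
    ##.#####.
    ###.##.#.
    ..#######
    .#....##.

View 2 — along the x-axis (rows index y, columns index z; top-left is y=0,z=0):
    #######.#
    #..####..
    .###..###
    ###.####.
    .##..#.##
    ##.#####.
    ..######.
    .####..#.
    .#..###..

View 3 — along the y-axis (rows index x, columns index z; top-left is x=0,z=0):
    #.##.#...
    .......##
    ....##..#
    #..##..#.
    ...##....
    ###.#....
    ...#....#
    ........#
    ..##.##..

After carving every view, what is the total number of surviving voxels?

full grid |V| = 729
V1 z: intersect with XY mask (53 set) -- 477 left
V2 x: intersect with YZ mask (53 set) -- 312 left
V3 y: intersect with XZ mask (26 set) -- 95 left

|visual hull| = 95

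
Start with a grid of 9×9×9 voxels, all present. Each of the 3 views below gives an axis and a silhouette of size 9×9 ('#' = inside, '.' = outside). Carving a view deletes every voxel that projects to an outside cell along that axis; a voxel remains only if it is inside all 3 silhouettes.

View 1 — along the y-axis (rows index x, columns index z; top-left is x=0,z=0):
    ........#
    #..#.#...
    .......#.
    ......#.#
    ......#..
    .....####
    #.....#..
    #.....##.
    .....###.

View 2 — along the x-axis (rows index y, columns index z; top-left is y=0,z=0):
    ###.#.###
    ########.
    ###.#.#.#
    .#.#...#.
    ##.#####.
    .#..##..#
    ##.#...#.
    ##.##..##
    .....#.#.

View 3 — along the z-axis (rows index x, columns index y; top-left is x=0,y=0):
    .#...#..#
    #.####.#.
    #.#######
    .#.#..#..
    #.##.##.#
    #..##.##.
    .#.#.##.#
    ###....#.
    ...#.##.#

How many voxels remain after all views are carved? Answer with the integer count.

initial block: 9^3 = 729
carve view 1 (along y, XZ-mask fill 20/81): 180 voxels remain
carve view 2 (along x, YZ-mask fill 47/81): 99 voxels remain
carve view 3 (along z, XY-mask fill 44/81): 47 voxels remain

voxel count = 47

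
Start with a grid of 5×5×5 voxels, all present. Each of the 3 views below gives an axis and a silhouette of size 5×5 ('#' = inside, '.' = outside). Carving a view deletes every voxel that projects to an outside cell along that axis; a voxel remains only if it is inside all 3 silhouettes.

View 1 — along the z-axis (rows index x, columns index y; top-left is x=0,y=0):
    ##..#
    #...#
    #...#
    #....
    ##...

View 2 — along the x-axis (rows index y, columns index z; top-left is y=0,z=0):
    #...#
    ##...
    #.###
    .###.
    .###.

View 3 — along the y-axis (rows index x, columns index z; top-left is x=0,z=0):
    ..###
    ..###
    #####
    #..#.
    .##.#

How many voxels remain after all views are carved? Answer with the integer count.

start: 5×5×5 = 125 voxels
  1. axis=2 (XY plane), |mask|=10  ⇒  voxels=50
  2. axis=0 (YZ plane), |mask|=14  ⇒  voxels=23
  3. axis=1 (XZ plane), |mask|=16  ⇒  voxels=14

|visual hull| = 14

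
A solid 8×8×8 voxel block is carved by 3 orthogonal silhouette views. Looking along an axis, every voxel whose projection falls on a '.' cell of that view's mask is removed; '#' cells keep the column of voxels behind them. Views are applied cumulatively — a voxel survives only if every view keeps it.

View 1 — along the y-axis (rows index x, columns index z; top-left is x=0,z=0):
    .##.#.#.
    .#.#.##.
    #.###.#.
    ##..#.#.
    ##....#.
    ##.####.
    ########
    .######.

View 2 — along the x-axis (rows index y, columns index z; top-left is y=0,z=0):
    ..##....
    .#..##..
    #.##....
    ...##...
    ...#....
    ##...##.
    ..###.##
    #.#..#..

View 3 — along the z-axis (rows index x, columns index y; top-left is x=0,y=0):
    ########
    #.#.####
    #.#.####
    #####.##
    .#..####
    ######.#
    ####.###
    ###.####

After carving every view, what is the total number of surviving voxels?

|visual hull| = 101

initial block: 8^3 = 512
V1 y: intersect with XZ mask (40 set) -- 320 left
V2 x: intersect with YZ mask (23 set) -- 117 left
V3 z: intersect with XY mask (53 set) -- 101 left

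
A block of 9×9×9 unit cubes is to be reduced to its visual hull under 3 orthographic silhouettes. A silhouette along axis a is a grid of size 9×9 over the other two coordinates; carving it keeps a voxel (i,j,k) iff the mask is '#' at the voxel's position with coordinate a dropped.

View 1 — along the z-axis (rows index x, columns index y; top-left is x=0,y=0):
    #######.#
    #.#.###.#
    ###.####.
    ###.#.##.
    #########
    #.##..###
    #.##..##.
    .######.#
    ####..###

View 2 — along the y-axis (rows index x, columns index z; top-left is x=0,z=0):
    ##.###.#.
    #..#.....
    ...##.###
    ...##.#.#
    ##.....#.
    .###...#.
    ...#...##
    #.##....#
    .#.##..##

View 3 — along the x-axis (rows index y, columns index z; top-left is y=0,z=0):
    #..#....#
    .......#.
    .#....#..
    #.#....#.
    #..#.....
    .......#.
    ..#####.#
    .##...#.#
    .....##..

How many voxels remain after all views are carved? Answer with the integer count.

remaining voxels: 79

initial block: 9^3 = 729
carve view 1 (along z, XY-mask fill 61/81): 549 voxels remain
carve view 2 (along y, XZ-mask fill 36/81): 248 voxels remain
carve view 3 (along x, YZ-mask fill 24/81): 79 voxels remain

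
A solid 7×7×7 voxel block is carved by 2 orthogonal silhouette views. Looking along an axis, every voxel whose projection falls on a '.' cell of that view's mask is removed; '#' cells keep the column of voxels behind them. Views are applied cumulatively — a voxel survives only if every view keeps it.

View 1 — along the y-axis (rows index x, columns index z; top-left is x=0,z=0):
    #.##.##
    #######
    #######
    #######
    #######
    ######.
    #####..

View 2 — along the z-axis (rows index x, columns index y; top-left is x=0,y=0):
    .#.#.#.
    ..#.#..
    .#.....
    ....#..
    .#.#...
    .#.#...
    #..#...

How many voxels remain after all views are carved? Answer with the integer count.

before carving: 343 voxels (7×7×7)
  1. axis=1 (XZ plane), |mask|=44  ⇒  voxels=308
  2. axis=2 (XY plane), |mask|=13  ⇒  voxels=79

voxel count = 79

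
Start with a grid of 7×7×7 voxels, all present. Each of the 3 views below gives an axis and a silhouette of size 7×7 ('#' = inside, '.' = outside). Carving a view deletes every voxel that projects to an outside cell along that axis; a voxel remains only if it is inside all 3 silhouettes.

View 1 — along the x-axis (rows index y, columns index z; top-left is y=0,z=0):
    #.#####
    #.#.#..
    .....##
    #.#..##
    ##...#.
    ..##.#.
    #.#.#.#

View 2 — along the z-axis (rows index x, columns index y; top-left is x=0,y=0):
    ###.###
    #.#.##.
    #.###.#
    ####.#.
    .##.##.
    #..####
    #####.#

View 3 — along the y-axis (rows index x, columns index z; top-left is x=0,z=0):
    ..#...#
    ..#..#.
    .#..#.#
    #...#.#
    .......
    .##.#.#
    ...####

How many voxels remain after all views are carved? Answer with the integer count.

voxel count = 50

full grid |V| = 343
after view 1 [x-axis, 25 of 49 cells solid] → remaining = 175
after view 2 [z-axis, 35 of 49 cells solid] → remaining = 125
after view 3 [y-axis, 18 of 49 cells solid] → remaining = 50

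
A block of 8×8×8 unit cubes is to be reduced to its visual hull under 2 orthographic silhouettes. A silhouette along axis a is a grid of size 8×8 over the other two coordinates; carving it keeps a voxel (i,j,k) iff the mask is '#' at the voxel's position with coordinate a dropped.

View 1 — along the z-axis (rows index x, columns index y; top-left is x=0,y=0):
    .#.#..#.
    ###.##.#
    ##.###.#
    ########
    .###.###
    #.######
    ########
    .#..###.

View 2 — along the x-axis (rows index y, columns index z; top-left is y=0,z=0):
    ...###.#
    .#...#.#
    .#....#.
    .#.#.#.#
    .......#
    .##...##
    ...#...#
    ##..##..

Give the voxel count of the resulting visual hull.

remaining voxels: 145

start: 8×8×8 = 512 voxels
[1] z-view keeps 48 columns → grid now 384
[2] x-view keeps 24 columns → grid now 145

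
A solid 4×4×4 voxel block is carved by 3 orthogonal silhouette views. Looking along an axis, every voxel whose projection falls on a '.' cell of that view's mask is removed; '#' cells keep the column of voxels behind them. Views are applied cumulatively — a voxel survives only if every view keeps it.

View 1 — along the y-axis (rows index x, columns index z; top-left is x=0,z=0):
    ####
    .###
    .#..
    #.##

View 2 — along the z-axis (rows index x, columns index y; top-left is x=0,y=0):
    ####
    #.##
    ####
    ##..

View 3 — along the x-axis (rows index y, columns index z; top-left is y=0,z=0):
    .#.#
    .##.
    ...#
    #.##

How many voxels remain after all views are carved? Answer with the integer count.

initial block: 4^3 = 64
[1] y-view keeps 11 columns → grid now 44
[2] z-view keeps 13 columns → grid now 35
[3] x-view keeps 8 columns → grid now 17

voxel count = 17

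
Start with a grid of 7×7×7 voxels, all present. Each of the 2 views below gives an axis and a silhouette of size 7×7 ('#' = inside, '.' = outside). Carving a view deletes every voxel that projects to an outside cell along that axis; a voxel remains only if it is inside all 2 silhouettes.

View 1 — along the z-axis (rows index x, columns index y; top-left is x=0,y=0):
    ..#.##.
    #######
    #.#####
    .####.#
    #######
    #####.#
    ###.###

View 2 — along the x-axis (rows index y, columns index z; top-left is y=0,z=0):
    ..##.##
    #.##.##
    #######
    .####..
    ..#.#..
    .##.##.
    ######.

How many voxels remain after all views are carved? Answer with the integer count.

before carving: 343 voxels (7×7×7)
[1] z-view keeps 40 columns → grid now 280
[2] x-view keeps 32 columns → grid now 184

remaining voxels: 184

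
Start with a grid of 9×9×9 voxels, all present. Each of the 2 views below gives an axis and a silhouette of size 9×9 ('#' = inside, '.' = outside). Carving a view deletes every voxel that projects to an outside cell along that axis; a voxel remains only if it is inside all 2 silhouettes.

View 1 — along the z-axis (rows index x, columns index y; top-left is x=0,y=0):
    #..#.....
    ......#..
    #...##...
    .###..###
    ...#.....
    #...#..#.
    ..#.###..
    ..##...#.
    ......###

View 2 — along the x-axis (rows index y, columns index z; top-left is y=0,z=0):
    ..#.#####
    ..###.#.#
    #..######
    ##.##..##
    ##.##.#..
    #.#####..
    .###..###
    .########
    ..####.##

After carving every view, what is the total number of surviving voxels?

163 voxels

full grid |V| = 729
  1. axis=2 (XY plane), |mask|=26  ⇒  voxels=234
  2. axis=0 (YZ plane), |mask|=55  ⇒  voxels=163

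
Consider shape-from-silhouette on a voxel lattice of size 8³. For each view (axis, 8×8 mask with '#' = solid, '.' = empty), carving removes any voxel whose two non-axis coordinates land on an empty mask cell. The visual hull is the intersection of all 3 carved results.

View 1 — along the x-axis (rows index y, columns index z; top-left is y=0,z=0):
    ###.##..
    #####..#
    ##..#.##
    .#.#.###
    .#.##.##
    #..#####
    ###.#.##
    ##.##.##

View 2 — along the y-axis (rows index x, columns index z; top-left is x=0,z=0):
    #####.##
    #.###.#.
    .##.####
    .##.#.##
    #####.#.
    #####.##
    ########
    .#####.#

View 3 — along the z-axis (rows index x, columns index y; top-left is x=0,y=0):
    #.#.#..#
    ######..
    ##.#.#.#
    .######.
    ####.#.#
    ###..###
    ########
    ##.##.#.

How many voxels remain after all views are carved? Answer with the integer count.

initial block: 8^3 = 512
  1. axis=0 (YZ plane), |mask|=44  ⇒  voxels=352
  2. axis=1 (XZ plane), |mask|=50  ⇒  voxels=282
  3. axis=2 (XY plane), |mask|=46  ⇒  voxels=204

voxel count = 204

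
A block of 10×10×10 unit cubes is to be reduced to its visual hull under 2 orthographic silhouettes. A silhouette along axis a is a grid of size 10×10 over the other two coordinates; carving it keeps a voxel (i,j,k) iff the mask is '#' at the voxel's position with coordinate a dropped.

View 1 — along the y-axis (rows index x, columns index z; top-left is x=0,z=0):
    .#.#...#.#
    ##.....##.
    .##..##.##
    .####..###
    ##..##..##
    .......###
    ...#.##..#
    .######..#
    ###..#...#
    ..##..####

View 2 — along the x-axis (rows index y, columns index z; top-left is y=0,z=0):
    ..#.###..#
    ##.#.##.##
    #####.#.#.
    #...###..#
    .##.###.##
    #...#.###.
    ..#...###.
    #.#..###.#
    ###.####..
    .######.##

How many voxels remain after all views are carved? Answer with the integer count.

309 voxels

full grid |V| = 1000
[1] y-view keeps 52 columns → grid now 520
[2] x-view keeps 61 columns → grid now 309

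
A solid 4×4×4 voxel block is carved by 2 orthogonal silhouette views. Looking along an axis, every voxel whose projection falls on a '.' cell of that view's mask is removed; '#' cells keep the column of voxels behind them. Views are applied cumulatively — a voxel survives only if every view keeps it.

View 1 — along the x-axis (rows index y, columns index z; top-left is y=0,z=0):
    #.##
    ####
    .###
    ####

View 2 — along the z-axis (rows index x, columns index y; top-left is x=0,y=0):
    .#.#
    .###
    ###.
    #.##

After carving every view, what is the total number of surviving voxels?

|visual hull| = 39

before carving: 64 voxels (4×4×4)
V1 x: intersect with YZ mask (14 set) -- 56 left
V2 z: intersect with XY mask (11 set) -- 39 left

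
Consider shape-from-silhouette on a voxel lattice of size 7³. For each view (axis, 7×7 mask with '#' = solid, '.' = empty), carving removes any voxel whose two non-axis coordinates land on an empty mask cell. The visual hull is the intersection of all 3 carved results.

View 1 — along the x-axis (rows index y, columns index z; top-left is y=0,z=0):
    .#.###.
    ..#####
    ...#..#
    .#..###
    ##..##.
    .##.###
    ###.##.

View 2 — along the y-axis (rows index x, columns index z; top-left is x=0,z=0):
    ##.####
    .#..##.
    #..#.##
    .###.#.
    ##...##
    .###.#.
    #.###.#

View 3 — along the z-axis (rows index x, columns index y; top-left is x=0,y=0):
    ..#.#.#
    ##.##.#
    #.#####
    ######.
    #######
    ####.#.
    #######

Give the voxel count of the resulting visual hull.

before carving: 343 voxels (7×7×7)
after view 1 [x-axis, 29 of 49 cells solid] → remaining = 203
after view 2 [y-axis, 30 of 49 cells solid] → remaining = 127
after view 3 [z-axis, 39 of 49 cells solid] → remaining = 97

|visual hull| = 97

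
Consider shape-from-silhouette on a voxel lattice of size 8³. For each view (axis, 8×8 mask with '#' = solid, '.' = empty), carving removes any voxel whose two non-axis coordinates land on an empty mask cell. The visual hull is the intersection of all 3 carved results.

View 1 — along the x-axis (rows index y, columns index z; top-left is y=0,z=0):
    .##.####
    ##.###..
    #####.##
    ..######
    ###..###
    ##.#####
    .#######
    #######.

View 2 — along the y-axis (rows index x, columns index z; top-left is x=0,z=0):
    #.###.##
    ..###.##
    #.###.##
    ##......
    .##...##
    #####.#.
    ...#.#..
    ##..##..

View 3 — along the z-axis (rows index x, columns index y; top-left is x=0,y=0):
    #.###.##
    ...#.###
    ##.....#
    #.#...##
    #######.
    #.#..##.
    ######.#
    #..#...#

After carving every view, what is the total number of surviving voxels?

|visual hull| = 128

start: 8×8×8 = 512 voxels
[1] x-view keeps 51 columns → grid now 408
[2] y-view keeps 35 columns → grid now 221
[3] z-view keeps 38 columns → grid now 128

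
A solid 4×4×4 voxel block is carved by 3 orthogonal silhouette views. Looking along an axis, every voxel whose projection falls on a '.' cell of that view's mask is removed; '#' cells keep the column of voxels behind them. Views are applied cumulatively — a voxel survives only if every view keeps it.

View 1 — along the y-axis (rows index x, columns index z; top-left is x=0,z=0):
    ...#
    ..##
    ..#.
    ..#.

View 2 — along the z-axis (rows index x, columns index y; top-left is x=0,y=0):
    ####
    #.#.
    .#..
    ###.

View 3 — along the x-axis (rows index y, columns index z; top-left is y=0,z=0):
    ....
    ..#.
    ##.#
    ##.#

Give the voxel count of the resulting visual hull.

|visual hull| = 5

before carving: 64 voxels (4×4×4)
carve view 1 (along y, XZ-mask fill 5/16): 20 voxels remain
carve view 2 (along z, XY-mask fill 10/16): 12 voxels remain
carve view 3 (along x, YZ-mask fill 7/16): 5 voxels remain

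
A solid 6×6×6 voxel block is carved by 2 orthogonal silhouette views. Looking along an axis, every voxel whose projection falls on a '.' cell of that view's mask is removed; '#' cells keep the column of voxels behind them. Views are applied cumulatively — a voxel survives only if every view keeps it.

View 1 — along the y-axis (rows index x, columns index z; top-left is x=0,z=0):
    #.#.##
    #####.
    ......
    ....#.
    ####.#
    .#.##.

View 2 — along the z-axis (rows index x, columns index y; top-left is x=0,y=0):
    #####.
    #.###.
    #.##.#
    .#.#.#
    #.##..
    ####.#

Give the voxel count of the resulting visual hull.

73 voxels

start: 6×6×6 = 216 voxels
step 1: project along y, AND mask (18/36) → |grid| = 108
step 2: project along z, AND mask (24/36) → |grid| = 73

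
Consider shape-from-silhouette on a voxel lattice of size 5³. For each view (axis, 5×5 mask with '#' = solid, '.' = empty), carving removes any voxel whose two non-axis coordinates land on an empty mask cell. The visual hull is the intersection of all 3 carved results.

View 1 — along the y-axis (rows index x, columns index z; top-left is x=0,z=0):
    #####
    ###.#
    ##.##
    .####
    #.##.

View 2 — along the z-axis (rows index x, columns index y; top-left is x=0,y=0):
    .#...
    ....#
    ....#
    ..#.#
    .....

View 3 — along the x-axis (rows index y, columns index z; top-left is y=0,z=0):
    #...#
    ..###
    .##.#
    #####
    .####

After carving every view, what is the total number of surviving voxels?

|visual hull| = 16

before carving: 125 voxels (5×5×5)
step 1: project along y, AND mask (20/25) → |grid| = 100
step 2: project along z, AND mask (5/25) → |grid| = 21
step 3: project along x, AND mask (17/25) → |grid| = 16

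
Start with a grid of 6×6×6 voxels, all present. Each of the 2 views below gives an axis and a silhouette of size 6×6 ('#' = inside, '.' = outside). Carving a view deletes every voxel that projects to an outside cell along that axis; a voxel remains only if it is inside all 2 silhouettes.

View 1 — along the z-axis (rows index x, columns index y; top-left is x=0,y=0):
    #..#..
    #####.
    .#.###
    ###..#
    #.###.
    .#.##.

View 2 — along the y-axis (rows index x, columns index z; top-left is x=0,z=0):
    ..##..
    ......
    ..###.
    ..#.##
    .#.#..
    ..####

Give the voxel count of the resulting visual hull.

full grid |V| = 216
[1] z-view keeps 22 columns → grid now 132
[2] y-view keeps 14 columns → grid now 48

voxel count = 48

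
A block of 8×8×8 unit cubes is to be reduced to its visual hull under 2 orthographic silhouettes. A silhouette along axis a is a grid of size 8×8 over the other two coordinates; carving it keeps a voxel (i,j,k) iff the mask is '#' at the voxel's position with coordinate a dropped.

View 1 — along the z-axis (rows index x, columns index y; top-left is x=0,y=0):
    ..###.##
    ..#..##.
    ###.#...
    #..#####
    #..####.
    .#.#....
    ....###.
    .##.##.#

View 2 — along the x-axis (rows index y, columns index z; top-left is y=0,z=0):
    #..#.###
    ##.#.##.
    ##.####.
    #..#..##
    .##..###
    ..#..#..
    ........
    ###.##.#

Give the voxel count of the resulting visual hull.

start: 8×8×8 = 512 voxels
step 1: project along z, AND mask (33/64) → |grid| = 264
step 2: project along x, AND mask (33/64) → |grid| = 128

|visual hull| = 128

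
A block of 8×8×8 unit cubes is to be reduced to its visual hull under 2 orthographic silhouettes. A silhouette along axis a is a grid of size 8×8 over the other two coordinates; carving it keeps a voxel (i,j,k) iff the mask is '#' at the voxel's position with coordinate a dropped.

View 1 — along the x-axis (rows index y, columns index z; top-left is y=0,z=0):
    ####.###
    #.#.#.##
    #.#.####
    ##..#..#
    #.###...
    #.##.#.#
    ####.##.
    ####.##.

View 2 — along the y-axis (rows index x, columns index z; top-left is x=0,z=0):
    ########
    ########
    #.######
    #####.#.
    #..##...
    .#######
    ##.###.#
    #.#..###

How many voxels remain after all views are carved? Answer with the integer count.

initial block: 8^3 = 512
V1 x: intersect with YZ mask (43 set) -- 344 left
V2 y: intersect with XZ mask (50 set) -- 271 left

remaining voxels: 271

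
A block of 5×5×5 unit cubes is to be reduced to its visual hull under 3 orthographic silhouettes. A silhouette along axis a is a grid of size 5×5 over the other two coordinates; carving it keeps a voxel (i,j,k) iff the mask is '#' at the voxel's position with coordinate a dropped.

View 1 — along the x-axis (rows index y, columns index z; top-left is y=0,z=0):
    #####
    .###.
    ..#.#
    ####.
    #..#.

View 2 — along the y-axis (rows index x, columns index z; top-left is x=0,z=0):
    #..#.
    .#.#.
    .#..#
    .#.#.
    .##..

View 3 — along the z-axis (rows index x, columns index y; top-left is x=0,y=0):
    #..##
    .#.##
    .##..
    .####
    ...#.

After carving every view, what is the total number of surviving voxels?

remaining voxels: 20

start: 5×5×5 = 125 voxels
  1. axis=0 (YZ plane), |mask|=16  ⇒  voxels=80
  2. axis=1 (XZ plane), |mask|=10  ⇒  voxels=33
  3. axis=2 (XY plane), |mask|=13  ⇒  voxels=20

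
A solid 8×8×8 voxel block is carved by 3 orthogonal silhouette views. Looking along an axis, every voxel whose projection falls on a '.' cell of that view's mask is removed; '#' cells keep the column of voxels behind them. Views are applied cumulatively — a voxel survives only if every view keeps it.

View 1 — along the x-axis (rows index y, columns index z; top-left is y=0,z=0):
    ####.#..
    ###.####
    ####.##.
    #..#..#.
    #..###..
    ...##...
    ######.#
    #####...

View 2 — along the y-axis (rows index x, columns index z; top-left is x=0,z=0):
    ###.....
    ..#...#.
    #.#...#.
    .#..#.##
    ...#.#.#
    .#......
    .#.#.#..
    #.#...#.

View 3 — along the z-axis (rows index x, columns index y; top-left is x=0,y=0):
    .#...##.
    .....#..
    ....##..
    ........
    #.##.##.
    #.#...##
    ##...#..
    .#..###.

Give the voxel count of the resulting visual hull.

|visual hull| = 32

full grid |V| = 512
after view 1 [x-axis, 39 of 64 cells solid] → remaining = 312
after view 2 [y-axis, 22 of 64 cells solid] → remaining = 106
after view 3 [z-axis, 22 of 64 cells solid] → remaining = 32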